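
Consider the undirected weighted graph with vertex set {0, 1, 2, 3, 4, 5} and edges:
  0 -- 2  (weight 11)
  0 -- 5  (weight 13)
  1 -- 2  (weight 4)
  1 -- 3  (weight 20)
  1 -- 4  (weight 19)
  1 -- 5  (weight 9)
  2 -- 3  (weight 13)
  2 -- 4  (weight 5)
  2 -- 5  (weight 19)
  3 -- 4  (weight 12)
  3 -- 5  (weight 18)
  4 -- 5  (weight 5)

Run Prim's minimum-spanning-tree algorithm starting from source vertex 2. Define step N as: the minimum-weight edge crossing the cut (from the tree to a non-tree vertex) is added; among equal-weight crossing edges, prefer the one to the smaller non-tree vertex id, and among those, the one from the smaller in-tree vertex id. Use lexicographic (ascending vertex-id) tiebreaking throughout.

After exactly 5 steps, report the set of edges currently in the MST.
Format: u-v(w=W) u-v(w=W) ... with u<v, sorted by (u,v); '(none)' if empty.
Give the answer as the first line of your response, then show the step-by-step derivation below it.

0-2(w=11) 1-2(w=4) 2-4(w=5) 3-4(w=12) 4-5(w=5)

step 1: add edge 1-2 (w=4); MST = {1-2(w=4)}
step 2: add edge 2-4 (w=5); MST = {1-2(w=4) 2-4(w=5)}
step 3: add edge 4-5 (w=5); MST = {1-2(w=4) 2-4(w=5) 4-5(w=5)}
step 4: add edge 0-2 (w=11); MST = {0-2(w=11) 1-2(w=4) 2-4(w=5) 4-5(w=5)}
step 5: add edge 3-4 (w=12); MST = {0-2(w=11) 1-2(w=4) 2-4(w=5) 3-4(w=12) 4-5(w=5)}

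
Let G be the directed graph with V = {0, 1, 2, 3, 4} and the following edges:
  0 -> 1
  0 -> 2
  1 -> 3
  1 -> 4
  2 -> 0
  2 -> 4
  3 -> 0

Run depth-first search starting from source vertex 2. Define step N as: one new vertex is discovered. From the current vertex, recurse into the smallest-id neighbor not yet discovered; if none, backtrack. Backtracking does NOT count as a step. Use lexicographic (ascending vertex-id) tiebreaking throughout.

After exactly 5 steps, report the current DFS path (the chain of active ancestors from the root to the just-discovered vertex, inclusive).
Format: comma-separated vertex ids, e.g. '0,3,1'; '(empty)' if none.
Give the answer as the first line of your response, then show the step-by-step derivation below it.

2,0,1,4

step 1: discover 2; path=2; order=2
step 2: discover 0; path=2>0; order=2,0
step 3: discover 1; path=2>0>1; order=2,0,1
step 4: discover 3; path=2>0>1>3; order=2,0,1,3
step 5: discover 4; path=2>0>1>4; order=2,0,1,3,4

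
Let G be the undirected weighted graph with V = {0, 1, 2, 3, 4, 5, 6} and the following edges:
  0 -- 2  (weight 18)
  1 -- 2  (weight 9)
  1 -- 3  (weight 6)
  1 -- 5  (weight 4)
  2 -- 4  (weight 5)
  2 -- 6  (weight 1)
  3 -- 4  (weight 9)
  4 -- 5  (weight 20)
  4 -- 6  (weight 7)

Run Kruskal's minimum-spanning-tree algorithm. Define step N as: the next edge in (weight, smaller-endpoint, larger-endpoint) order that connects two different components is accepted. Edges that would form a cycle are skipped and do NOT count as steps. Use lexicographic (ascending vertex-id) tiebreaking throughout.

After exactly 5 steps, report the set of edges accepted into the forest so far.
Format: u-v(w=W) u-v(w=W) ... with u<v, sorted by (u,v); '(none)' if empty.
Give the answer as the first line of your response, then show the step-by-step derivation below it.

1-2(w=9) 1-3(w=6) 1-5(w=4) 2-4(w=5) 2-6(w=1)

step 1: add edge 2-6 (w=1); MST = {2-6(w=1)}
step 2: add edge 1-5 (w=4); MST = {1-5(w=4) 2-6(w=1)}
step 3: add edge 2-4 (w=5); MST = {1-5(w=4) 2-4(w=5) 2-6(w=1)}
step 4: add edge 1-3 (w=6); MST = {1-3(w=6) 1-5(w=4) 2-4(w=5) 2-6(w=1)}
step 5: add edge 1-2 (w=9); MST = {1-2(w=9) 1-3(w=6) 1-5(w=4) 2-4(w=5) 2-6(w=1)}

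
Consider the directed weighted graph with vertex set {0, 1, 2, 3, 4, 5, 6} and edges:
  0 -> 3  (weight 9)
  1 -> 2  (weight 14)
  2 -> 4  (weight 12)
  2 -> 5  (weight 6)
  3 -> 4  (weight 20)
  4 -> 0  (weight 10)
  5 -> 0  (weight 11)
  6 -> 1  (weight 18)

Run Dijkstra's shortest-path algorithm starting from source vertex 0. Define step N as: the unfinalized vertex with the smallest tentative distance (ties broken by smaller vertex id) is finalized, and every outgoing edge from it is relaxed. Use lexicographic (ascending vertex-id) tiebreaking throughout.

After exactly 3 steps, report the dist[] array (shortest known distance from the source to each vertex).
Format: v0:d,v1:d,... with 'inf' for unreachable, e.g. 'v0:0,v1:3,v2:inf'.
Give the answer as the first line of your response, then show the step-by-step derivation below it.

v0:0,v1:inf,v2:inf,v3:9,v4:29,v5:inf,v6:inf

step 1: dist = v0:0,v1:inf,v2:inf,v3:9,v4:inf,v5:inf,v6:inf
step 2: dist = v0:0,v1:inf,v2:inf,v3:9,v4:29,v5:inf,v6:inf
step 3: dist = v0:0,v1:inf,v2:inf,v3:9,v4:29,v5:inf,v6:inf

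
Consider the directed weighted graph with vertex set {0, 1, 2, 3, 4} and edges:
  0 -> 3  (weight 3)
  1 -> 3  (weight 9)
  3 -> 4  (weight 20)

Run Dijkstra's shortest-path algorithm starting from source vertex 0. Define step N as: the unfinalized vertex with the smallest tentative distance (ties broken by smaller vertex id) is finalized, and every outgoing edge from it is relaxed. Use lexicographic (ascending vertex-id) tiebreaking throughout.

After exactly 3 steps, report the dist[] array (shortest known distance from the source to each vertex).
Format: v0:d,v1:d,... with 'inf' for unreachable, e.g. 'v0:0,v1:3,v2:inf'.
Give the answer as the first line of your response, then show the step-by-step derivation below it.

v0:0,v1:inf,v2:inf,v3:3,v4:23

step 1: dist = v0:0,v1:inf,v2:inf,v3:3,v4:inf
step 2: dist = v0:0,v1:inf,v2:inf,v3:3,v4:23
step 3: dist = v0:0,v1:inf,v2:inf,v3:3,v4:23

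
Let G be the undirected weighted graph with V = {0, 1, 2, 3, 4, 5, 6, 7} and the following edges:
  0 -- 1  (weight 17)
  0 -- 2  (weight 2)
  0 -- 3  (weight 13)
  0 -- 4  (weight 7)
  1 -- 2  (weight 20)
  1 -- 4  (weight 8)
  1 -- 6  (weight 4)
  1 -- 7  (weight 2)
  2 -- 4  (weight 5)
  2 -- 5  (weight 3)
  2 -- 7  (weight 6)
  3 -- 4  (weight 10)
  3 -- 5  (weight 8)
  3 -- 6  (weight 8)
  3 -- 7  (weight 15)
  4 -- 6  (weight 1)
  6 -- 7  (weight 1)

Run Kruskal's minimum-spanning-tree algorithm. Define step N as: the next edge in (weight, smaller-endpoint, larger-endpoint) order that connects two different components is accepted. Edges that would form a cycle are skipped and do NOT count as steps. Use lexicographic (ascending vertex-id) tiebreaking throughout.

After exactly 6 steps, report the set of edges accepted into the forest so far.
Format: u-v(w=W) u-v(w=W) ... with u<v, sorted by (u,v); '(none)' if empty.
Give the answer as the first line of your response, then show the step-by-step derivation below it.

0-2(w=2) 1-7(w=2) 2-4(w=5) 2-5(w=3) 4-6(w=1) 6-7(w=1)

step 1: add edge 4-6 (w=1); MST = {4-6(w=1)}
step 2: add edge 6-7 (w=1); MST = {4-6(w=1) 6-7(w=1)}
step 3: add edge 0-2 (w=2); MST = {0-2(w=2) 4-6(w=1) 6-7(w=1)}
step 4: add edge 1-7 (w=2); MST = {0-2(w=2) 1-7(w=2) 4-6(w=1) 6-7(w=1)}
step 5: add edge 2-5 (w=3); MST = {0-2(w=2) 1-7(w=2) 2-5(w=3) 4-6(w=1) 6-7(w=1)}
step 6: add edge 2-4 (w=5); MST = {0-2(w=2) 1-7(w=2) 2-4(w=5) 2-5(w=3) 4-6(w=1) 6-7(w=1)}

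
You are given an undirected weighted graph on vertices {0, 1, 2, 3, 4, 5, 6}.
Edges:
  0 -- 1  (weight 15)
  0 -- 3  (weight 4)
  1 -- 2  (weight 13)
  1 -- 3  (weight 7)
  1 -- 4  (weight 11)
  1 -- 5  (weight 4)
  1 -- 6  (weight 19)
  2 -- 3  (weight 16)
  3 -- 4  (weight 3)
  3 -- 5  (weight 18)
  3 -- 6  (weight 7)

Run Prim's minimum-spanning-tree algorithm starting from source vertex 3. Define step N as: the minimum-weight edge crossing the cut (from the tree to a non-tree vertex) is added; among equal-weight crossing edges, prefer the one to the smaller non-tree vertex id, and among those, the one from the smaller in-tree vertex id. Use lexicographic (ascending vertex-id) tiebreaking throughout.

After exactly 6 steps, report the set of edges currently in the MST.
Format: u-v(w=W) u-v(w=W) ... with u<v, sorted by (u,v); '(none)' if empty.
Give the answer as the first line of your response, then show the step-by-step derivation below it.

0-3(w=4) 1-2(w=13) 1-3(w=7) 1-5(w=4) 3-4(w=3) 3-6(w=7)

step 1: add edge 3-4 (w=3); MST = {3-4(w=3)}
step 2: add edge 0-3 (w=4); MST = {0-3(w=4) 3-4(w=3)}
step 3: add edge 1-3 (w=7); MST = {0-3(w=4) 1-3(w=7) 3-4(w=3)}
step 4: add edge 1-5 (w=4); MST = {0-3(w=4) 1-3(w=7) 1-5(w=4) 3-4(w=3)}
step 5: add edge 3-6 (w=7); MST = {0-3(w=4) 1-3(w=7) 1-5(w=4) 3-4(w=3) 3-6(w=7)}
step 6: add edge 1-2 (w=13); MST = {0-3(w=4) 1-2(w=13) 1-3(w=7) 1-5(w=4) 3-4(w=3) 3-6(w=7)}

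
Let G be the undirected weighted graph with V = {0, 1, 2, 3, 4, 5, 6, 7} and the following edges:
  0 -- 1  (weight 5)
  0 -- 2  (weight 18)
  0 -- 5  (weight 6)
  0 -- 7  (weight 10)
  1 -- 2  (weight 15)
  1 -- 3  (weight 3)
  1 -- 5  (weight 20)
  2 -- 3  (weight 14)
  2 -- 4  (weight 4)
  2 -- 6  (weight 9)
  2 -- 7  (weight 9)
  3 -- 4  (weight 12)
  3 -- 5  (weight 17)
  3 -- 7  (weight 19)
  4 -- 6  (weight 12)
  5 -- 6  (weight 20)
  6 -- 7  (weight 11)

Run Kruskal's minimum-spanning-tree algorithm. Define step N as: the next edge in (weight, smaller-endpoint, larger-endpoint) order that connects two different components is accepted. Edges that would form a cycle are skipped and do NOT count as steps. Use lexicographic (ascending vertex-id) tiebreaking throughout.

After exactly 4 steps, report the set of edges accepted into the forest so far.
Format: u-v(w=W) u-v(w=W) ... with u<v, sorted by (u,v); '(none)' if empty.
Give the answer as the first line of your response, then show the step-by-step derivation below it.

0-1(w=5) 0-5(w=6) 1-3(w=3) 2-4(w=4)

step 1: add edge 1-3 (w=3); MST = {1-3(w=3)}
step 2: add edge 2-4 (w=4); MST = {1-3(w=3) 2-4(w=4)}
step 3: add edge 0-1 (w=5); MST = {0-1(w=5) 1-3(w=3) 2-4(w=4)}
step 4: add edge 0-5 (w=6); MST = {0-1(w=5) 0-5(w=6) 1-3(w=3) 2-4(w=4)}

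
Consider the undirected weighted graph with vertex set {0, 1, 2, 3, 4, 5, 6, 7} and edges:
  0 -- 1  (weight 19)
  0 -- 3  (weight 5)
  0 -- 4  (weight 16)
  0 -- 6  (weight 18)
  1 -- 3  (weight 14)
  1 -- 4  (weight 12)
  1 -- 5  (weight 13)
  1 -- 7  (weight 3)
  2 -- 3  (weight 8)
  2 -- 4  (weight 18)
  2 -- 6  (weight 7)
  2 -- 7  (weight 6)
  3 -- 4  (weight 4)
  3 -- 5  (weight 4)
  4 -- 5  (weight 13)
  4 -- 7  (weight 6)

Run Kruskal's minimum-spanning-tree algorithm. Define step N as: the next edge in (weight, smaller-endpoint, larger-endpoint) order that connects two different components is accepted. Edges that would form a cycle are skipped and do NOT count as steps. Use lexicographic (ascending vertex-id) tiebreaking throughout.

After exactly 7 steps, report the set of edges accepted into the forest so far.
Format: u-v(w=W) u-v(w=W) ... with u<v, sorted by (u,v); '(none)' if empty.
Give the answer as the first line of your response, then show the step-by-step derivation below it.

0-3(w=5) 1-7(w=3) 2-6(w=7) 2-7(w=6) 3-4(w=4) 3-5(w=4) 4-7(w=6)

step 1: add edge 1-7 (w=3); MST = {1-7(w=3)}
step 2: add edge 3-4 (w=4); MST = {1-7(w=3) 3-4(w=4)}
step 3: add edge 3-5 (w=4); MST = {1-7(w=3) 3-4(w=4) 3-5(w=4)}
step 4: add edge 0-3 (w=5); MST = {0-3(w=5) 1-7(w=3) 3-4(w=4) 3-5(w=4)}
step 5: add edge 2-7 (w=6); MST = {0-3(w=5) 1-7(w=3) 2-7(w=6) 3-4(w=4) 3-5(w=4)}
step 6: add edge 4-7 (w=6); MST = {0-3(w=5) 1-7(w=3) 2-7(w=6) 3-4(w=4) 3-5(w=4) 4-7(w=6)}
step 7: add edge 2-6 (w=7); MST = {0-3(w=5) 1-7(w=3) 2-6(w=7) 2-7(w=6) 3-4(w=4) 3-5(w=4) 4-7(w=6)}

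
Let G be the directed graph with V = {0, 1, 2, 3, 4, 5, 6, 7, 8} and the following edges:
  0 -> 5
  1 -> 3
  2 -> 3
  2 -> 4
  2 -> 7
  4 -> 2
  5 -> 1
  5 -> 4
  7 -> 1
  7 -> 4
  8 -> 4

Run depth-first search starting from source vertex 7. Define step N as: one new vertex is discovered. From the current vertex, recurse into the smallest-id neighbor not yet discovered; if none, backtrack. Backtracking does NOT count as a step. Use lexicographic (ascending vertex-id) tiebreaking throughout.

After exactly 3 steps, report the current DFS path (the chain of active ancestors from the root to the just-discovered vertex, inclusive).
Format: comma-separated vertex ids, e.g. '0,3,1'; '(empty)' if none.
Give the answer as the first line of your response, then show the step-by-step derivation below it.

7,1,3

step 1: discover 7; path=7; order=7
step 2: discover 1; path=7>1; order=7,1
step 3: discover 3; path=7>1>3; order=7,1,3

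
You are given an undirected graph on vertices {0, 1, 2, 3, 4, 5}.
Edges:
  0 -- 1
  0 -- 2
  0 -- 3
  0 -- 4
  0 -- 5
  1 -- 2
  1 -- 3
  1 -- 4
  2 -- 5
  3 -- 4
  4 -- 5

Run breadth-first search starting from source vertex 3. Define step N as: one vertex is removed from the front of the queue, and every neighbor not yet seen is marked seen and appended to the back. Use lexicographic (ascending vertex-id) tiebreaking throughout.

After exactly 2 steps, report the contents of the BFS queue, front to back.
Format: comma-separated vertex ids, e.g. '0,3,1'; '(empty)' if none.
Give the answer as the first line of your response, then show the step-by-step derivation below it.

1,4,2,5

step 1: dequeue 3; queue=[0,1,4]; order=3
step 2: dequeue 0; queue=[1,4,2,5]; order=3,0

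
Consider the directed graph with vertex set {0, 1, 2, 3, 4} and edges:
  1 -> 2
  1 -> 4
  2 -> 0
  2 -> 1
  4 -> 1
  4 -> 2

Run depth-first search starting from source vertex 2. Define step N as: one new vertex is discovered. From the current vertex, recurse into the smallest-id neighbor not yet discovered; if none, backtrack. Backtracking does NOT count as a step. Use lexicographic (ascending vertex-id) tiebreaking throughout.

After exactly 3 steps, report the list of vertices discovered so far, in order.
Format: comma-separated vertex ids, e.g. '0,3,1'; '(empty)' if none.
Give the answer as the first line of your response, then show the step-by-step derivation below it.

2,0,1

step 1: discover 2; path=2; order=2
step 2: discover 0; path=2>0; order=2,0
step 3: discover 1; path=2>1; order=2,0,1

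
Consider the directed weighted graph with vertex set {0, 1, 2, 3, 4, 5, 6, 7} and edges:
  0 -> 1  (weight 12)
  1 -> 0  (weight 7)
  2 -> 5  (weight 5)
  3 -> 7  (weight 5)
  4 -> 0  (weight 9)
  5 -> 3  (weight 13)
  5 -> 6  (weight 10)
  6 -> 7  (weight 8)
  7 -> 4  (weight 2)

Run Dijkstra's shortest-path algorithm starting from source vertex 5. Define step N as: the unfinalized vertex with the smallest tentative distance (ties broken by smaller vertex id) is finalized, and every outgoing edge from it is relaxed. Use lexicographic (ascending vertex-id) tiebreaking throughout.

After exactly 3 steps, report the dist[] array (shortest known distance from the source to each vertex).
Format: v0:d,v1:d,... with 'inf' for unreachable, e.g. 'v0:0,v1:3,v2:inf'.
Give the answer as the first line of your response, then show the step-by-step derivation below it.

v0:inf,v1:inf,v2:inf,v3:13,v4:inf,v5:0,v6:10,v7:18

step 1: dist = v0:inf,v1:inf,v2:inf,v3:13,v4:inf,v5:0,v6:10,v7:inf
step 2: dist = v0:inf,v1:inf,v2:inf,v3:13,v4:inf,v5:0,v6:10,v7:18
step 3: dist = v0:inf,v1:inf,v2:inf,v3:13,v4:inf,v5:0,v6:10,v7:18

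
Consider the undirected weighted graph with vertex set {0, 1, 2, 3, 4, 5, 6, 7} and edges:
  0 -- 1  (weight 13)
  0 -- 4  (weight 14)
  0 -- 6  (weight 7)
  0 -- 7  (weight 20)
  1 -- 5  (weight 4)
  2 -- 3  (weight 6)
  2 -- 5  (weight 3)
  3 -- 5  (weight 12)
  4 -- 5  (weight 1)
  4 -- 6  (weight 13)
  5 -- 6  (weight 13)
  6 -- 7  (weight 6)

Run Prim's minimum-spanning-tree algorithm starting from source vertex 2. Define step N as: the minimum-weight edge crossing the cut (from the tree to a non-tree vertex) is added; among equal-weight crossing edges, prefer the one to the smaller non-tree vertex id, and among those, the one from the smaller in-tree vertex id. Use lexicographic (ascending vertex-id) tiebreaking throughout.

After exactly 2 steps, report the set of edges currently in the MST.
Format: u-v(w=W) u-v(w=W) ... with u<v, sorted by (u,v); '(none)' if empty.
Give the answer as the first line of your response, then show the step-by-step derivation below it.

2-5(w=3) 4-5(w=1)

step 1: add edge 2-5 (w=3); MST = {2-5(w=3)}
step 2: add edge 4-5 (w=1); MST = {2-5(w=3) 4-5(w=1)}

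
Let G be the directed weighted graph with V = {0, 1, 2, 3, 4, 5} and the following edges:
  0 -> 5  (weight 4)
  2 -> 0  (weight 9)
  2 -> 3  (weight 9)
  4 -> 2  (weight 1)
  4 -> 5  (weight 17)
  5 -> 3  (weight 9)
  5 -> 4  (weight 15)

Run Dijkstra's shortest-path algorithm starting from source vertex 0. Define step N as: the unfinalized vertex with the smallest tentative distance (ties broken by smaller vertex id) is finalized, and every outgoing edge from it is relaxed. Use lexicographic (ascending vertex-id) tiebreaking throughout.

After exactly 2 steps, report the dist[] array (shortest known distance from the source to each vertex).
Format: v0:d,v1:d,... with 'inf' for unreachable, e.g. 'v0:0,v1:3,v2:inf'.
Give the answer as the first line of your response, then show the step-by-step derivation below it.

v0:0,v1:inf,v2:inf,v3:13,v4:19,v5:4

step 1: dist = v0:0,v1:inf,v2:inf,v3:inf,v4:inf,v5:4
step 2: dist = v0:0,v1:inf,v2:inf,v3:13,v4:19,v5:4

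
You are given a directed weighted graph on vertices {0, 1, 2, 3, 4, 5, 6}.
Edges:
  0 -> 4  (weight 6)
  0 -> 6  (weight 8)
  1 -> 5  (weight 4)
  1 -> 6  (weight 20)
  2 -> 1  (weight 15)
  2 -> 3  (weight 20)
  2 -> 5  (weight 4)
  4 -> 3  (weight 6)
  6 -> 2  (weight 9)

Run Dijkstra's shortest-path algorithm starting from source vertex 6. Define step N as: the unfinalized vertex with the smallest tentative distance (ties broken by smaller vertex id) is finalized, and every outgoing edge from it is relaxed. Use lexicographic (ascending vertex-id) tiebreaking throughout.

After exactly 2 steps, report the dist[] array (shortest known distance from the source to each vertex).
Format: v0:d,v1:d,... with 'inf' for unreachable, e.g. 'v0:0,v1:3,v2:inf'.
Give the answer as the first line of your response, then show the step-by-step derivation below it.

v0:inf,v1:24,v2:9,v3:29,v4:inf,v5:13,v6:0

step 1: dist = v0:inf,v1:inf,v2:9,v3:inf,v4:inf,v5:inf,v6:0
step 2: dist = v0:inf,v1:24,v2:9,v3:29,v4:inf,v5:13,v6:0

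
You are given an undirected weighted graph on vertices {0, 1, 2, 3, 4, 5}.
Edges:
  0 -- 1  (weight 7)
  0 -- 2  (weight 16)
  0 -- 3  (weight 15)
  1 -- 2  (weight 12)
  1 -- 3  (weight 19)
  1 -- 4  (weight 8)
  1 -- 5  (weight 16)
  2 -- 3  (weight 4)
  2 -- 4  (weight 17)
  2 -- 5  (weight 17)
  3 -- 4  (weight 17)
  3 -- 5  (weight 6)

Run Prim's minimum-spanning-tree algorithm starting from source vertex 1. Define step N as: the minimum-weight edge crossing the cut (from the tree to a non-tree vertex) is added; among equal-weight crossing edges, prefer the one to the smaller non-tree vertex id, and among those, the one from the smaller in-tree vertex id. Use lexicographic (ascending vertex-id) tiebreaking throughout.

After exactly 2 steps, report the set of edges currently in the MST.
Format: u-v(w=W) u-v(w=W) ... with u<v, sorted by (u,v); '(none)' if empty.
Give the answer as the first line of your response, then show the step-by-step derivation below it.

0-1(w=7) 1-4(w=8)

step 1: add edge 0-1 (w=7); MST = {0-1(w=7)}
step 2: add edge 1-4 (w=8); MST = {0-1(w=7) 1-4(w=8)}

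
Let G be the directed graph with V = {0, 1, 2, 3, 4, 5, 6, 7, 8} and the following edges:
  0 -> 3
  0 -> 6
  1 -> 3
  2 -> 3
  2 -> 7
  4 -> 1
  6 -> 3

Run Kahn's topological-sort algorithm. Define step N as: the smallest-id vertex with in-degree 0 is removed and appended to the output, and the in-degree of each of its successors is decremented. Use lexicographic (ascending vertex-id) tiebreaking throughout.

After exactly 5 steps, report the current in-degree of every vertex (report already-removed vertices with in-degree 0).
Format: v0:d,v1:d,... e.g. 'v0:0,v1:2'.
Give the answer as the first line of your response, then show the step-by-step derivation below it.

v0:0,v1:0,v2:0,v3:1,v4:0,v5:0,v6:0,v7:0,v8:0

step 1: output 0; order=[0]; indeg=(0,1,0,3,0,0,0,1,0)
step 2: output 2; order=[0,2]; indeg=(0,1,0,2,0,0,0,0,0)
step 3: output 4; order=[0,2,4]; indeg=(0,0,0,2,0,0,0,0,0)
step 4: output 1; order=[0,2,4,1]; indeg=(0,0,0,1,0,0,0,0,0)
step 5: output 5; order=[0,2,4,1,5]; indeg=(0,0,0,1,0,0,0,0,0)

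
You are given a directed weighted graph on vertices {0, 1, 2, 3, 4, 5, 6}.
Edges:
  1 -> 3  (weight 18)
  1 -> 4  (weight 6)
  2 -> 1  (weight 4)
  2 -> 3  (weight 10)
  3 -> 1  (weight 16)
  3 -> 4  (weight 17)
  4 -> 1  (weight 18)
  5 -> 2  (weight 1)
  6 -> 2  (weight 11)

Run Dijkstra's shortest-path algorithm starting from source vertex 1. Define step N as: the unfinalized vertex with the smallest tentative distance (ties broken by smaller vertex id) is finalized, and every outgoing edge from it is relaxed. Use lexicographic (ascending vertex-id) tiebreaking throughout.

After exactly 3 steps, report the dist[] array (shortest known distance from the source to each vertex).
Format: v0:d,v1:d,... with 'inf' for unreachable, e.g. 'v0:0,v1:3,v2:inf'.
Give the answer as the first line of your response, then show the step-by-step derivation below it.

v0:inf,v1:0,v2:inf,v3:18,v4:6,v5:inf,v6:inf

step 1: dist = v0:inf,v1:0,v2:inf,v3:18,v4:6,v5:inf,v6:inf
step 2: dist = v0:inf,v1:0,v2:inf,v3:18,v4:6,v5:inf,v6:inf
step 3: dist = v0:inf,v1:0,v2:inf,v3:18,v4:6,v5:inf,v6:inf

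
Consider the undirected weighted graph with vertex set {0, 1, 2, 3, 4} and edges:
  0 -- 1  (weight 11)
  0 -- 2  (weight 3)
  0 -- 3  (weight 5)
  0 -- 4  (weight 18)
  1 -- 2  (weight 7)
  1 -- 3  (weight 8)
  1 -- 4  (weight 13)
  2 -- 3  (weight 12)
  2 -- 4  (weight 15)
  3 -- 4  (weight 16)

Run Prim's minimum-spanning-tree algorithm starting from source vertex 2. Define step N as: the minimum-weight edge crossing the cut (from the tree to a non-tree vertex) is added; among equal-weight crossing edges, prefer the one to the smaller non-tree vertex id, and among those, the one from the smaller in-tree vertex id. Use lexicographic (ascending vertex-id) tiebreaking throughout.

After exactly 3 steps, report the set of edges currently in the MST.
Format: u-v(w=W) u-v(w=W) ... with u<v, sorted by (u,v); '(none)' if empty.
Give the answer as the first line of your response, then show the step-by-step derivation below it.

0-2(w=3) 0-3(w=5) 1-2(w=7)

step 1: add edge 0-2 (w=3); MST = {0-2(w=3)}
step 2: add edge 0-3 (w=5); MST = {0-2(w=3) 0-3(w=5)}
step 3: add edge 1-2 (w=7); MST = {0-2(w=3) 0-3(w=5) 1-2(w=7)}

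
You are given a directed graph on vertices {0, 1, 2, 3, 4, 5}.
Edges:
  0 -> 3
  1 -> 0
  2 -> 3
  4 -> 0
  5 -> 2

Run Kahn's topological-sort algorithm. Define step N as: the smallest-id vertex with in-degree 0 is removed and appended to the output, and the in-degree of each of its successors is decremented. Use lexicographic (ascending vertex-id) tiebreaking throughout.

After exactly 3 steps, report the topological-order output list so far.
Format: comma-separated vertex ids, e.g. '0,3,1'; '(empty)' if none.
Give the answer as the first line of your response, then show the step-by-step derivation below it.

1,4,0

step 1: output 1; order=[1]; indeg=(1,0,1,2,0,0)
step 2: output 4; order=[1,4]; indeg=(0,0,1,2,0,0)
step 3: output 0; order=[1,4,0]; indeg=(0,0,1,1,0,0)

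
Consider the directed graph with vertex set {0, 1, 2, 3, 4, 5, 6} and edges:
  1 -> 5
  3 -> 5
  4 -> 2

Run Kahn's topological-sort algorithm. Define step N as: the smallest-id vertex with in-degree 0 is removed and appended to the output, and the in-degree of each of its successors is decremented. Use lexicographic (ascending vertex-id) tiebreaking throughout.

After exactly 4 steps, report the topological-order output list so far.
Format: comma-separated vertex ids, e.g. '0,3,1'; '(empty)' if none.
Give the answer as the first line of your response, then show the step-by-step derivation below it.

0,1,3,4

step 1: output 0; order=[0]; indeg=(0,0,1,0,0,2,0)
step 2: output 1; order=[0,1]; indeg=(0,0,1,0,0,1,0)
step 3: output 3; order=[0,1,3]; indeg=(0,0,1,0,0,0,0)
step 4: output 4; order=[0,1,3,4]; indeg=(0,0,0,0,0,0,0)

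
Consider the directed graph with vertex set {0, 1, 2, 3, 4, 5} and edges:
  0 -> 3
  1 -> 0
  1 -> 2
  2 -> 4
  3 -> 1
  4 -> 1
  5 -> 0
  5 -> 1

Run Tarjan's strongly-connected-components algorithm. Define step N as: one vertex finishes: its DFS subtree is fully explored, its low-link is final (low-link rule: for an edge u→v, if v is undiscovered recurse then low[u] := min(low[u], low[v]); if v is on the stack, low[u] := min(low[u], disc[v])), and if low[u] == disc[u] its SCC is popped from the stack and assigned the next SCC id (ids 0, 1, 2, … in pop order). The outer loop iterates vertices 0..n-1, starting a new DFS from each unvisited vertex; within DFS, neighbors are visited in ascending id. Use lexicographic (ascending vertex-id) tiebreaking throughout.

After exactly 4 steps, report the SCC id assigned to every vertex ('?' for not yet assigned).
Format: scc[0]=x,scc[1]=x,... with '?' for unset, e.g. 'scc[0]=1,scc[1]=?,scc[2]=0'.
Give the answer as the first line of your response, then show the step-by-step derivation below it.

scc[0]=?,scc[1]=?,scc[2]=?,scc[3]=?,scc[4]=?,scc[5]=?

step 1: low=(low[0]=0,low[1]=0,low[2]=3,low[3]=1,low[4]=2,low[5]=?); scc=(scc[0]=?,scc[1]=?,scc[2]=?,scc[3]=?,scc[4]=?,scc[5]=?)
step 2: low=(low[0]=0,low[1]=0,low[2]=2,low[3]=1,low[4]=2,low[5]=?); scc=(scc[0]=?,scc[1]=?,scc[2]=?,scc[3]=?,scc[4]=?,scc[5]=?)
step 3: low=(low[0]=0,low[1]=0,low[2]=2,low[3]=1,low[4]=2,low[5]=?); scc=(scc[0]=?,scc[1]=?,scc[2]=?,scc[3]=?,scc[4]=?,scc[5]=?)
step 4: low=(low[0]=0,low[1]=0,low[2]=2,low[3]=0,low[4]=2,low[5]=?); scc=(scc[0]=?,scc[1]=?,scc[2]=?,scc[3]=?,scc[4]=?,scc[5]=?)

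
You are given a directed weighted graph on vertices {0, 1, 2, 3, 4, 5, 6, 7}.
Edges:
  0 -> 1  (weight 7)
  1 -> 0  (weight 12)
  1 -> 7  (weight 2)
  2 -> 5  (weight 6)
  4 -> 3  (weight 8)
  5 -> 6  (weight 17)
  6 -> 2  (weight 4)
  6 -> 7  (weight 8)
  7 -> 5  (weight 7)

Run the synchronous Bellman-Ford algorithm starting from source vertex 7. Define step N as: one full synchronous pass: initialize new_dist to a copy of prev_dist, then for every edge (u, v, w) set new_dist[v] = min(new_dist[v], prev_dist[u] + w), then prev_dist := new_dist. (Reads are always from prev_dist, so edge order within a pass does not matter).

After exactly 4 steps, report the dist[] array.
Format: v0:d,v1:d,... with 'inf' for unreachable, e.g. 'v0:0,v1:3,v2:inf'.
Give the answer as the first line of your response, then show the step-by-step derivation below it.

v0:inf,v1:inf,v2:28,v3:inf,v4:inf,v5:7,v6:24,v7:0

step 1: dist = v0:inf,v1:inf,v2:inf,v3:inf,v4:inf,v5:7,v6:inf,v7:0
step 2: dist = v0:inf,v1:inf,v2:inf,v3:inf,v4:inf,v5:7,v6:24,v7:0
step 3: dist = v0:inf,v1:inf,v2:28,v3:inf,v4:inf,v5:7,v6:24,v7:0
step 4: dist = v0:inf,v1:inf,v2:28,v3:inf,v4:inf,v5:7,v6:24,v7:0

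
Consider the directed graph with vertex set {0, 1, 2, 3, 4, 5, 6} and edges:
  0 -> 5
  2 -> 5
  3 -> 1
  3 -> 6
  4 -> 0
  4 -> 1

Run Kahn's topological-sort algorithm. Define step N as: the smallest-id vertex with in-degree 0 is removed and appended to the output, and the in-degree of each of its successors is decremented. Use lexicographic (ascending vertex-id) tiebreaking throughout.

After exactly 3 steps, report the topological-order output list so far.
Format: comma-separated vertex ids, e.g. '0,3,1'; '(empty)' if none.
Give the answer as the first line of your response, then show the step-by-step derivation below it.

2,3,4

step 1: output 2; order=[2]; indeg=(1,2,0,0,0,1,1)
step 2: output 3; order=[2,3]; indeg=(1,1,0,0,0,1,0)
step 3: output 4; order=[2,3,4]; indeg=(0,0,0,0,0,1,0)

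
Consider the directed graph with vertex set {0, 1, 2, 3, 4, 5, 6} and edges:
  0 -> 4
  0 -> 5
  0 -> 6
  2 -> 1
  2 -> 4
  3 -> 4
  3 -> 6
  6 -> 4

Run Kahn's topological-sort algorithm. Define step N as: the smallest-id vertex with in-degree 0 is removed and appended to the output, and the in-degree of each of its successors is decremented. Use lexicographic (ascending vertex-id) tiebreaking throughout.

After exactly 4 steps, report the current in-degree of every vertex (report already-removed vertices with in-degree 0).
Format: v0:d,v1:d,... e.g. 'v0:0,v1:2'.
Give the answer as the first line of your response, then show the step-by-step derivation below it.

v0:0,v1:0,v2:0,v3:0,v4:1,v5:0,v6:0

step 1: output 0; order=[0]; indeg=(0,1,0,0,3,0,1)
step 2: output 2; order=[0,2]; indeg=(0,0,0,0,2,0,1)
step 3: output 1; order=[0,2,1]; indeg=(0,0,0,0,2,0,1)
step 4: output 3; order=[0,2,1,3]; indeg=(0,0,0,0,1,0,0)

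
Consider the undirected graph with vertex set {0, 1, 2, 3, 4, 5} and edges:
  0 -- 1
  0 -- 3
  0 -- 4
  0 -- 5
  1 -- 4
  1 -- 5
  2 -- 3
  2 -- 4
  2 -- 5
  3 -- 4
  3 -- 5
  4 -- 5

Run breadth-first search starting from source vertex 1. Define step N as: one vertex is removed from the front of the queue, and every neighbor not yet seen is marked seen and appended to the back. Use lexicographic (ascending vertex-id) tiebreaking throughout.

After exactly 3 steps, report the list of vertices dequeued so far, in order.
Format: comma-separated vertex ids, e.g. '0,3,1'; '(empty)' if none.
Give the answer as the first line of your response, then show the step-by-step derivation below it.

1,0,4

step 1: dequeue 1; queue=[0,4,5]; order=1
step 2: dequeue 0; queue=[4,5,3]; order=1,0
step 3: dequeue 4; queue=[5,3,2]; order=1,0,4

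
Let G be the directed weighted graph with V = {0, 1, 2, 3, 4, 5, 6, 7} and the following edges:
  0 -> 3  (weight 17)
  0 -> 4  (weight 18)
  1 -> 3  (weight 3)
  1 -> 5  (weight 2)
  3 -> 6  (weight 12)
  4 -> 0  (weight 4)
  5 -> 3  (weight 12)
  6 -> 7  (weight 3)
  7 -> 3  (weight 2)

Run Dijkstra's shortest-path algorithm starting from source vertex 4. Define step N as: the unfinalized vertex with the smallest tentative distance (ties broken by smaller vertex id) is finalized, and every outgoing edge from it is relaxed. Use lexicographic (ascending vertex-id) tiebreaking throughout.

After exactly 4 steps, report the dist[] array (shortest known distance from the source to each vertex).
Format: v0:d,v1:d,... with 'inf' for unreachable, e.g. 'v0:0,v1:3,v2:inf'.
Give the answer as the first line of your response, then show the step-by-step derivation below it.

v0:4,v1:inf,v2:inf,v3:21,v4:0,v5:inf,v6:33,v7:36

step 1: dist = v0:4,v1:inf,v2:inf,v3:inf,v4:0,v5:inf,v6:inf,v7:inf
step 2: dist = v0:4,v1:inf,v2:inf,v3:21,v4:0,v5:inf,v6:inf,v7:inf
step 3: dist = v0:4,v1:inf,v2:inf,v3:21,v4:0,v5:inf,v6:33,v7:inf
step 4: dist = v0:4,v1:inf,v2:inf,v3:21,v4:0,v5:inf,v6:33,v7:36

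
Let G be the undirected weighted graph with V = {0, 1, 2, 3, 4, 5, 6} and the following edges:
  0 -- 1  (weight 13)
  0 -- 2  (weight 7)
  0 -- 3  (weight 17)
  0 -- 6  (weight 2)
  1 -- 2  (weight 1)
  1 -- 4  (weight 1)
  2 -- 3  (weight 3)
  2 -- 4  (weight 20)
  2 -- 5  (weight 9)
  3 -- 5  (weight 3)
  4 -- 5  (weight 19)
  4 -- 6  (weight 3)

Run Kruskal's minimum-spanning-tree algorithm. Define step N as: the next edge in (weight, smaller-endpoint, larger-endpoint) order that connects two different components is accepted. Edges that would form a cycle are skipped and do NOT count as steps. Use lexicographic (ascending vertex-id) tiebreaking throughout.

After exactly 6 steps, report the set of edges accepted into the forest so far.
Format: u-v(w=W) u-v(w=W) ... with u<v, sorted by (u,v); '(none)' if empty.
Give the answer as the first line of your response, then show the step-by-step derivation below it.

0-6(w=2) 1-2(w=1) 1-4(w=1) 2-3(w=3) 3-5(w=3) 4-6(w=3)

step 1: add edge 1-2 (w=1); MST = {1-2(w=1)}
step 2: add edge 1-4 (w=1); MST = {1-2(w=1) 1-4(w=1)}
step 3: add edge 0-6 (w=2); MST = {0-6(w=2) 1-2(w=1) 1-4(w=1)}
step 4: add edge 2-3 (w=3); MST = {0-6(w=2) 1-2(w=1) 1-4(w=1) 2-3(w=3)}
step 5: add edge 3-5 (w=3); MST = {0-6(w=2) 1-2(w=1) 1-4(w=1) 2-3(w=3) 3-5(w=3)}
step 6: add edge 4-6 (w=3); MST = {0-6(w=2) 1-2(w=1) 1-4(w=1) 2-3(w=3) 3-5(w=3) 4-6(w=3)}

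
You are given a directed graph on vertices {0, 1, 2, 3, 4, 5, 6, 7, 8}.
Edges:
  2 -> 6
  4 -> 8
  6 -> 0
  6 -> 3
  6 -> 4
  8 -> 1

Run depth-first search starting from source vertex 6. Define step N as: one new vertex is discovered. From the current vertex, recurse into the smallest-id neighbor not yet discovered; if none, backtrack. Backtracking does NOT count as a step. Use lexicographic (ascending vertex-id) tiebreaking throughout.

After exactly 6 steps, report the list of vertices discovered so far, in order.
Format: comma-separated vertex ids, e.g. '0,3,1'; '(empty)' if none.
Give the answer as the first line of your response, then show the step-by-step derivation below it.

6,0,3,4,8,1

step 1: discover 6; path=6; order=6
step 2: discover 0; path=6>0; order=6,0
step 3: discover 3; path=6>3; order=6,0,3
step 4: discover 4; path=6>4; order=6,0,3,4
step 5: discover 8; path=6>4>8; order=6,0,3,4,8
step 6: discover 1; path=6>4>8>1; order=6,0,3,4,8,1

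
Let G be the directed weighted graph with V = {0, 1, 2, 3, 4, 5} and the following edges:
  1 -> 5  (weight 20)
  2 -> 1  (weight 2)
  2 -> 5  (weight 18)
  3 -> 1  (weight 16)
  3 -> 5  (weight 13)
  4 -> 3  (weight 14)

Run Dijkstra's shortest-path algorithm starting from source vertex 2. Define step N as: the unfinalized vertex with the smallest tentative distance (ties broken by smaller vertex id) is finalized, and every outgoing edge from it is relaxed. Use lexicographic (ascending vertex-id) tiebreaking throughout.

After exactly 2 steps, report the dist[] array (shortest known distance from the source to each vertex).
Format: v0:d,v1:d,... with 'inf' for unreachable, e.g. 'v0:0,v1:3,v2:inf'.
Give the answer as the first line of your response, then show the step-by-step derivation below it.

v0:inf,v1:2,v2:0,v3:inf,v4:inf,v5:18

step 1: dist = v0:inf,v1:2,v2:0,v3:inf,v4:inf,v5:18
step 2: dist = v0:inf,v1:2,v2:0,v3:inf,v4:inf,v5:18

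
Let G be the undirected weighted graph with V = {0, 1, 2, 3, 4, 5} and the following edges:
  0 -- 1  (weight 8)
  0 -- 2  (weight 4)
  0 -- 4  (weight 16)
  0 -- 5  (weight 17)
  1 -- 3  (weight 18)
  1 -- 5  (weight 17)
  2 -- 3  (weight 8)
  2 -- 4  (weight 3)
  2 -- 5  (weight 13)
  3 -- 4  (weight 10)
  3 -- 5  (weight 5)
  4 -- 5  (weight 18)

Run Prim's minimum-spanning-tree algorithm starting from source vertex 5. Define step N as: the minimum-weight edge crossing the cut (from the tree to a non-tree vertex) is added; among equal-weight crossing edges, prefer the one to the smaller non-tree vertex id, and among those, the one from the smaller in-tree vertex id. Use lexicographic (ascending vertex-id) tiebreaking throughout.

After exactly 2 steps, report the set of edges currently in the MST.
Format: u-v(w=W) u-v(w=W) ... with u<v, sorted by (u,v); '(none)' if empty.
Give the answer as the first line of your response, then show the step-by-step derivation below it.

2-3(w=8) 3-5(w=5)

step 1: add edge 3-5 (w=5); MST = {3-5(w=5)}
step 2: add edge 2-3 (w=8); MST = {2-3(w=8) 3-5(w=5)}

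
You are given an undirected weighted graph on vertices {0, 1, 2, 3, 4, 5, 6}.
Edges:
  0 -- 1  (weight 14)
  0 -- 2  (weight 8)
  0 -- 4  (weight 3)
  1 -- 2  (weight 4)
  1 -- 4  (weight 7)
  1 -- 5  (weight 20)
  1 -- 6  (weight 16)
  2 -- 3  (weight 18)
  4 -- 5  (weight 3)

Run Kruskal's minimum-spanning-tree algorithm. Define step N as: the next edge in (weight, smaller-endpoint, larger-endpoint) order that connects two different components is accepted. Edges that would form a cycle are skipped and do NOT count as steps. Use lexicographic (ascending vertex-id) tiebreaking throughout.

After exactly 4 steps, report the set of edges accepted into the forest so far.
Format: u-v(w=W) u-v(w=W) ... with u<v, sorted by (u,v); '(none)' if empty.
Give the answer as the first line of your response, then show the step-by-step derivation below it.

0-4(w=3) 1-2(w=4) 1-4(w=7) 4-5(w=3)

step 1: add edge 0-4 (w=3); MST = {0-4(w=3)}
step 2: add edge 4-5 (w=3); MST = {0-4(w=3) 4-5(w=3)}
step 3: add edge 1-2 (w=4); MST = {0-4(w=3) 1-2(w=4) 4-5(w=3)}
step 4: add edge 1-4 (w=7); MST = {0-4(w=3) 1-2(w=4) 1-4(w=7) 4-5(w=3)}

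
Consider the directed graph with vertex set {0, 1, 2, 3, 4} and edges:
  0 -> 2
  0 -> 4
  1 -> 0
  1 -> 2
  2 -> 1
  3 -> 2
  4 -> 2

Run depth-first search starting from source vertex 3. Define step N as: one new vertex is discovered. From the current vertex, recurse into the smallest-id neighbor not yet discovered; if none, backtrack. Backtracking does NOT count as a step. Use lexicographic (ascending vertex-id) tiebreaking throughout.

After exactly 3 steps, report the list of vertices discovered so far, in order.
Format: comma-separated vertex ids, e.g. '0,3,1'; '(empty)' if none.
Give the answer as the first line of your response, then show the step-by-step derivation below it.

3,2,1

step 1: discover 3; path=3; order=3
step 2: discover 2; path=3>2; order=3,2
step 3: discover 1; path=3>2>1; order=3,2,1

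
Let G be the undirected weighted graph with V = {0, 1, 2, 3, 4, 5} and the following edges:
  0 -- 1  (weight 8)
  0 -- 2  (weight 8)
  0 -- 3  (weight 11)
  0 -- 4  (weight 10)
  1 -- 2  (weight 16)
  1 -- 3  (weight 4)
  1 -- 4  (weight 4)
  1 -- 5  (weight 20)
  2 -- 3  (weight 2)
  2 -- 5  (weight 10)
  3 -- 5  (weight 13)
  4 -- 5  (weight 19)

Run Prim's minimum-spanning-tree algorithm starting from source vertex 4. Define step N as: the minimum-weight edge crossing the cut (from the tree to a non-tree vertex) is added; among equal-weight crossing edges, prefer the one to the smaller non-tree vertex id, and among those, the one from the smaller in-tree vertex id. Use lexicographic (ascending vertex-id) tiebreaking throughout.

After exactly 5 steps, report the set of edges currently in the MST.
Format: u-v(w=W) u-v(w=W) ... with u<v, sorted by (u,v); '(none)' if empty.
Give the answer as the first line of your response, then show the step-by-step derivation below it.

0-1(w=8) 1-3(w=4) 1-4(w=4) 2-3(w=2) 2-5(w=10)

step 1: add edge 1-4 (w=4); MST = {1-4(w=4)}
step 2: add edge 1-3 (w=4); MST = {1-3(w=4) 1-4(w=4)}
step 3: add edge 2-3 (w=2); MST = {1-3(w=4) 1-4(w=4) 2-3(w=2)}
step 4: add edge 0-1 (w=8); MST = {0-1(w=8) 1-3(w=4) 1-4(w=4) 2-3(w=2)}
step 5: add edge 2-5 (w=10); MST = {0-1(w=8) 1-3(w=4) 1-4(w=4) 2-3(w=2) 2-5(w=10)}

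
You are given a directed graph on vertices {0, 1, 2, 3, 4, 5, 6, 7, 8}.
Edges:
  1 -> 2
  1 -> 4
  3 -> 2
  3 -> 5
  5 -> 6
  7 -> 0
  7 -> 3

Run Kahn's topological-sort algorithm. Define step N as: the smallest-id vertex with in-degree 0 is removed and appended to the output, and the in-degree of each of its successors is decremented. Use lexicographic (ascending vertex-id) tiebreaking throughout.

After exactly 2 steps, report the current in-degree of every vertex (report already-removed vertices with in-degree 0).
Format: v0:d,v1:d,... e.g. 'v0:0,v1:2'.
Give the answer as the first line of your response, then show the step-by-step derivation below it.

v0:1,v1:0,v2:1,v3:1,v4:0,v5:1,v6:1,v7:0,v8:0

step 1: output 1; order=[1]; indeg=(1,0,1,1,0,1,1,0,0)
step 2: output 4; order=[1,4]; indeg=(1,0,1,1,0,1,1,0,0)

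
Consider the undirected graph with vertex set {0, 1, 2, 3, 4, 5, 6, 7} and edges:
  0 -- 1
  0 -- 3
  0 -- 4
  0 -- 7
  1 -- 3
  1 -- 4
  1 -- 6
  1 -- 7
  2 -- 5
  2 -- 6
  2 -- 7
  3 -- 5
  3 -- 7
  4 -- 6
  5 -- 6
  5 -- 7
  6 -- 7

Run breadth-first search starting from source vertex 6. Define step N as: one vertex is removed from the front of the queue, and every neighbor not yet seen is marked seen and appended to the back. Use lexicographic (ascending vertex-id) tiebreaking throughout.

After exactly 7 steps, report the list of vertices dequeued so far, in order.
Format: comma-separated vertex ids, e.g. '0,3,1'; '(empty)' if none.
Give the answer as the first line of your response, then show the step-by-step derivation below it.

6,1,2,4,5,7,0

step 1: dequeue 6; queue=[1,2,4,5,7]; order=6
step 2: dequeue 1; queue=[2,4,5,7,0,3]; order=6,1
step 3: dequeue 2; queue=[4,5,7,0,3]; order=6,1,2
step 4: dequeue 4; queue=[5,7,0,3]; order=6,1,2,4
step 5: dequeue 5; queue=[7,0,3]; order=6,1,2,4,5
step 6: dequeue 7; queue=[0,3]; order=6,1,2,4,5,7
step 7: dequeue 0; queue=[3]; order=6,1,2,4,5,7,0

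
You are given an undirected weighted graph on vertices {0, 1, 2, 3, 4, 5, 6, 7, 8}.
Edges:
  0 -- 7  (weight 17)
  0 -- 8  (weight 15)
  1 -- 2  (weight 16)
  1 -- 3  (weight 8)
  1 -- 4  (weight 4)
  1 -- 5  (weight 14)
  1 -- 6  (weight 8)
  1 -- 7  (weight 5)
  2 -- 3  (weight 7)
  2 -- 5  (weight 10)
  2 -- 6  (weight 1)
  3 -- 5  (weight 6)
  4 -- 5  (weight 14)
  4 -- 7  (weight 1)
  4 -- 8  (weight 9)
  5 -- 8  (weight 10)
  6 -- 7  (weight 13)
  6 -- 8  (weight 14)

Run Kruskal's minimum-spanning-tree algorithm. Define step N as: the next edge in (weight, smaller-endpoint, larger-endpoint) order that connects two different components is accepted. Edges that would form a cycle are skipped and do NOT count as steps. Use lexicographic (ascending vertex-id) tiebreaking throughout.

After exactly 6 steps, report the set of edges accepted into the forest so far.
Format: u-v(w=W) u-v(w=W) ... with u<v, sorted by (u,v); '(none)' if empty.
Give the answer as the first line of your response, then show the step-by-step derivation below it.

1-3(w=8) 1-4(w=4) 2-3(w=7) 2-6(w=1) 3-5(w=6) 4-7(w=1)

step 1: add edge 2-6 (w=1); MST = {2-6(w=1)}
step 2: add edge 4-7 (w=1); MST = {2-6(w=1) 4-7(w=1)}
step 3: add edge 1-4 (w=4); MST = {1-4(w=4) 2-6(w=1) 4-7(w=1)}
step 4: add edge 3-5 (w=6); MST = {1-4(w=4) 2-6(w=1) 3-5(w=6) 4-7(w=1)}
step 5: add edge 2-3 (w=7); MST = {1-4(w=4) 2-3(w=7) 2-6(w=1) 3-5(w=6) 4-7(w=1)}
step 6: add edge 1-3 (w=8); MST = {1-3(w=8) 1-4(w=4) 2-3(w=7) 2-6(w=1) 3-5(w=6) 4-7(w=1)}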